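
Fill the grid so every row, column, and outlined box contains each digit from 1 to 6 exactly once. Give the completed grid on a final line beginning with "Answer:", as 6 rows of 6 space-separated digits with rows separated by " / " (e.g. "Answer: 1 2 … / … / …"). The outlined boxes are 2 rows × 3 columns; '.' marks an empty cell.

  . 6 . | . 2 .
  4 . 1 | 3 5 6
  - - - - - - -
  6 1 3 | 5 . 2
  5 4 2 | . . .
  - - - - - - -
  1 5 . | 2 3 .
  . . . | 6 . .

Step 1. [r5c6∈{4}] r5c6's peers cover all but 4. So r5c6=4.
Step 2. [r4c4∈{1}] nothing but 1 survives at r4c4, so r4c4=1.
Step 3. [r6c1∈{2,3}] r6c1 is the only open cell in col 1 admitting 2 ⇒ r6c1=2.
Step 4. [r1c6∈{1}] r1c6 is down to just 1. So r1c6=1.
Step 5. [r6c2∈{3}] r6c2 has the single candidate 3. So r6c2=3.
Step 6. [r5c3∈{6}] r5c3 has the single candidate 6. So r5c3=6.
Step 7. [r6c3∈{4}] nothing but 4 survives at r6c3, so r6c3=4.
Step 8. [r6c6∈{5}] r6c6 has the single candidate 5. So r6c6=5.
Step 9. [r4c5∈{6}] r4c5 has the single candidate 6 ⇒ r4c5=6.
Step 10. [r6c5∈{1}] r6c5 is down to just 1, so r6c5=1.
Step 11. [r1c3∈{5}] only 5 remains possible at r1c3 ⇒ r1c3=5.
Step 12. [r1c1∈{3}] r1c1 is down to just 3, so r1c1=3.
Step 13. [r2c2∈{2}] nothing but 2 survives at r2c2 ⇒ r2c2=2.
Step 14. [r3c5∈{4}] only 4 remains possible at r3c5 ⇒ r3c5=4.
Step 15. [r4c6∈{3}] r4c6 is down to just 3 ⇒ r4c6=3.
Step 16. [r1c4∈{4}] r1c4 has the single candidate 4, so r1c4=4.

Answer: 3 6 5 4 2 1 / 4 2 1 3 5 6 / 6 1 3 5 4 2 / 5 4 2 1 6 3 / 1 5 6 2 3 4 / 2 3 4 6 1 5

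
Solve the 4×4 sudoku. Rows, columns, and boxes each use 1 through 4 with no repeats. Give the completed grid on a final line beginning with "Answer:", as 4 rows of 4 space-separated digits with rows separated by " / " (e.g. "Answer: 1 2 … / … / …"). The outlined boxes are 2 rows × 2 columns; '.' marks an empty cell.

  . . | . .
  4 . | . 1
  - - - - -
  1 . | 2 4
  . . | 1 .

Step 1. [r3c2∈{3}] r3c2's peers cover all but 3 ⇒ r3c2=3.
Step 2. [r1c1∈{2,3}] 3 has one home in col 1: r1c1, so r1c1=3.
Step 3. [r2c2∈{2}] r2c2's peers cover all but 2, so r2c2=2.
Step 4. [r4c4∈{3}] only 3 remains possible at r4c4 ⇒ r4c4=3.
Step 5. [r1c2∈{1}] only 1 remains possible at r1c2 ⇒ r1c2=1.
Step 6. [r4c1∈{2}] nothing but 2 survives at r4c1 ⇒ r4c1=2.
Step 7. [r1c4∈{2}] r1c4 has the single candidate 2 ⇒ r1c4=2.
Step 8. [r2c3∈{3}] r2c3 has the single candidate 3, so r2c3=3.
Step 9. [r1c3∈{4}] r1c3 has the single candidate 4, so r1c3=4.
Step 10. [r4c2∈{4}] r4c2 is down to just 4. So r4c2=4.

Answer: 3 1 4 2 / 4 2 3 1 / 1 3 2 4 / 2 4 1 3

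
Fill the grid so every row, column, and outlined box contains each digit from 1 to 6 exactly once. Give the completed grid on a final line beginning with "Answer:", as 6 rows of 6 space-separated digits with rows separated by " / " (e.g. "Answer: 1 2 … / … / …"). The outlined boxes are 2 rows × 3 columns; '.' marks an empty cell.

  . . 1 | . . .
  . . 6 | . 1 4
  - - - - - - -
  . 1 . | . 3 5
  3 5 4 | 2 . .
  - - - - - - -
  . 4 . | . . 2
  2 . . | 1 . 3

Step 1. [r4c5∈{6}] nothing but 6 survives at r4c5, so r4c5=6.
Step 2. [r5c5∈{5}] only 5 remains possible at r5c5. So r5c5=5.
Step 3. [r5c4∈{6}] r5c4's peers cover all but 6, so r5c4=6.
Step 4. [r2c1∈{5}] r2c1's peers cover all but 5, so r2c1=5.
Step 5. [r2c2∈{2,3}] r2c2 is the only open cell in row 2 admitting 2. So r2c2=2.
Step 6. [r2c4∈{3}] nothing but 3 survives at r2c4 ⇒ r2c4=3.
Step 7. [r6c2∈{6}] nothing but 6 survives at r6c2, so r6c2=6.
Step 8. [r4c6∈{1}] nothing but 1 survives at r4c6. So r4c6=1.
Step 9. [r1c5∈{2}] r1c5 has the single candidate 2. So r1c5=2.
Step 10. [r3c4∈{4}] nothing but 4 survives at r3c4, so r3c4=4.
Step 11. [r1c2∈{3}] r1c2 is down to just 3, so r1c2=3.
Step 12. [r1c4∈{5}] r1c4 has the single candidate 5. So r1c4=5.
Step 13. [r6c3∈{5}] only 5 remains possible at r6c3 ⇒ r6c3=5.
Step 14. [r3c1∈{6}] r3c1's peers cover all but 6 ⇒ r3c1=6.
Step 15. [r6c5∈{4}] r6c5 has the single candidate 4, so r6c5=4.
Step 16. [r3c3∈{2}] r3c3 is down to just 2. So r3c3=2.
Step 17. [r1c1∈{4}] r1c1's peers cover all but 4. So r1c1=4.
Step 18. [r5c3∈{3}] r5c3 has the single candidate 3, so r5c3=3.
Step 19. [r5c1∈{1}] nothing but 1 survives at r5c1, so r5c1=1.
Step 20. [r1c6∈{6}] only 6 remains possible at r1c6 ⇒ r1c6=6.

Answer: 4 3 1 5 2 6 / 5 2 6 3 1 4 / 6 1 2 4 3 5 / 3 5 4 2 6 1 / 1 4 3 6 5 2 / 2 6 5 1 4 3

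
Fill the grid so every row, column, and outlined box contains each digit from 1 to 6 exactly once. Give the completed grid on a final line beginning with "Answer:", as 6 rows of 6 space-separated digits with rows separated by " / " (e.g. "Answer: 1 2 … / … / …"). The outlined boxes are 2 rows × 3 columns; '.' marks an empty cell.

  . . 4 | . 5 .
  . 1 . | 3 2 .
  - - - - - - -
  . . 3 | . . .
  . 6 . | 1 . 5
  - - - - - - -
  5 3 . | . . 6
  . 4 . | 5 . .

Step 1. [r4c3∈{2}] r4c3 is down to just 2 ⇒ r4c3=2.
Step 2. [r6c1∈{1,2,6}] r6c1 is the only open cell in box 5 admitting 2. So r6c1=2.
Step 3. [r1c4∈{6}] r1c4 is down to just 6 ⇒ r1c4=6.
Step 4. [r5c4∈{2,4}] r5c4 is the only open cell in row 5 admitting 2. So r5c4=2.
Step 5. [r3c4∈{4}] only 4 remains possible at r3c4 ⇒ r3c4=4.
Step 6. [r5c3∈{1}] r5c3's peers cover all but 1, so r5c3=1.
Step 7. [r6c5∈{1,3}] r6c5 is the only open cell in col 5 admitting 1. So r6c5=1.
Step 8. [r2c3∈{5,6}] across row 2, 5 lands solely at r2c3 ⇒ r2c3=5.
Step 9. [r4c1∈{4}] r4c1's peers cover all but 4 ⇒ r4c1=4.
Step 10. [r1c6∈{1}] nothing but 1 survives at r1c6, so r1c6=1.
Step 11. [r1c2∈{2}] r1c2 has the single candidate 2, so r1c2=2.
Step 12. [r2c6∈{4}] r2c6 has the single candidate 4 ⇒ r2c6=4.
Step 13. [r3c5∈{6}] only 6 remains possible at r3c5 ⇒ r3c5=6.
Step 14. [r1c1∈{3}] r1c1's peers cover all but 3 ⇒ r1c1=3.
Step 15. [r4c5∈{3}] r4c5's peers cover all but 3, so r4c5=3.
Step 16. [r3c6∈{2}] r3c6's peers cover all but 2 ⇒ r3c6=2.
Step 17. [r3c1∈{1}] r3c1 has the single candidate 1 ⇒ r3c1=1.
Step 18. [r6c6∈{3}] only 3 remains possible at r6c6, so r6c6=3.
Step 19. [r3c2∈{5}] r3c2 is down to just 5 ⇒ r3c2=5.
Step 20. [r2c1∈{6}] r2c1 has the single candidate 6, so r2c1=6.
Step 21. [r5c5∈{4}] only 4 remains possible at r5c5, so r5c5=4.
Step 22. [r6c3∈{6}] nothing but 6 survives at r6c3. So r6c3=6.

Answer: 3 2 4 6 5 1 / 6 1 5 3 2 4 / 1 5 3 4 6 2 / 4 6 2 1 3 5 / 5 3 1 2 4 6 / 2 4 6 5 1 3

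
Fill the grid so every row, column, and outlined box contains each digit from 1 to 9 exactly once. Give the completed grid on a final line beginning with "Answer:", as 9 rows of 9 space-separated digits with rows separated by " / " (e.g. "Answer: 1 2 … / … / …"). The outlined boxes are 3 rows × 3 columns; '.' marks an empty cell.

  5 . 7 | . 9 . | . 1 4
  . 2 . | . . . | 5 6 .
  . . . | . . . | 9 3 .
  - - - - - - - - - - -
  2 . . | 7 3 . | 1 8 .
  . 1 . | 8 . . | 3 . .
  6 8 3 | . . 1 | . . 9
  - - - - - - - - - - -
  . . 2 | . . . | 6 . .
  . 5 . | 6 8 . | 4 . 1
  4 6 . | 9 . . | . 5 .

Step 1. [r7c2∈{3,7,9}] r7c2 is the only open cell in col 2 admitting 7. So r7c2=7.
Step 2. [r1c6∈{2,3,6,8}] row 1 places 6 nowhere but r1c6 ⇒ r1c6=6.
Step 3. [r3c2∈{4}] r3c2's peers cover all but 4. So r3c2=4.
Step 4. [r8c3∈{9}] r8c3 has the single candidate 9, so r8c3=9.
Step 5. [r5c5∈{2,4,5,6}] 6 has one home in col 5: r5c5 ⇒ r5c5=6.
Step 6. [r1c7∈{2,8}] r1c7 is the only open cell in row 1 admitting 8, so r1c7=8.
Step 7. [r3c9∈{2,7}] across box 3, 2 lands solely at r3c9, so r3c9=2.
Step 8. [r2c9∈{7}] r2c9 is down to just 7, so r2c9=7.
Step 9. [r2c1∈{1,3,8,9}] r2c1 is the only open cell in row 2 admitting 9 ⇒ r2c1=9.
Step 10. [r5c6∈{2,4,5,9}] across row 5, 9 lands solely at r5c6, so r5c6=9.
Step 11. [r5c8∈{2,4,7}] in row 5, 2 fits only at r5c8. So r5c8=2.
Step 12. [r8c6∈{2,3,7}] in row 8, 2 fits only at r8c6 ⇒ r8c6=2.
Step 13. [r6c5∈{2,4,5}] in col 5, 2 fits only at r6c5, so r6c5=2.
Step 14. [r6c4∈{4,5}] row 6 places 5 nowhere but r6c4. So r6c4=5.
Step 15. [r3c4∈{1}] r3c4 has the single candidate 1. So r3c4=1.
Step 16. [r3c1∈{8}] r3c1 has the single candidate 8 ⇒ r3c1=8.
Step 17. [r7c1∈{1,3}] r7c1 is the only open cell in col 1 admitting 1 ⇒ r7c1=1.
Step 18. [r4c6∈{4}] r4c6's peers cover all but 4 ⇒ r4c6=4.
Step 19. [r4c3∈{5}] only 5 remains possible at r4c3 ⇒ r4c3=5.
Step 20. [r2c5∈{4}] r2c5 is down to just 4, so r2c5=4.
Step 21. [r2c4∈{3}] nothing but 3 survives at r2c4 ⇒ r2c4=3.
Step 22. [r8c8∈{7}] only 7 remains possible at r8c8. So r8c8=7.
Step 23. [r7c5∈{5}] r7c5's peers cover all but 5. So r7c5=5.
Step 24. [r7c6∈{3}] only 3 remains possible at r7c6. So r7c6=3.
Step 25. [r9c6∈{7}] r9c6 has the single candidate 7 ⇒ r9c6=7.
Step 26. [r9c3∈{8}] r9c3 has the single candidate 8 ⇒ r9c3=8.
Step 27. [r2c3∈{1}] r2c3 has the single candidate 1 ⇒ r2c3=1.
Step 28. [r5c1∈{7}] nothing but 7 survives at r5c1. So r5c1=7.
Step 29. [r2c6∈{8}] only 8 remains possible at r2c6. So r2c6=8.
Step 30. [r7c4∈{4}] r7c4 has the single candidate 4, so r7c4=4.
Step 31. [r3c6∈{5}] r3c6's peers cover all but 5 ⇒ r3c6=5.
Step 32. [r3c5∈{7}] r3c5 is down to just 7. So r3c5=7.
Step 33. [r4c9∈{6}] r4c9 has the single candidate 6. So r4c9=6.
Step 34. [r8c1∈{3}] r8c1 has the single candidate 3. So r8c1=3.
Step 35. [r7c8∈{9}] r7c8's peers cover all but 9. So r7c8=9.
Step 36. [r9c9∈{3}] nothing but 3 survives at r9c9, so r9c9=3.
Step 37. [r1c2∈{3}] only 3 remains possible at r1c2. So r1c2=3.
Step 38. [r5c3∈{4}] r5c3 is down to just 4 ⇒ r5c3=4.
Step 39. [r5c9∈{5}] nothing but 5 survives at r5c9 ⇒ r5c9=5.
Step 40. [r6c7∈{7}] r6c7 has the single candidate 7 ⇒ r6c7=7.
Step 41. [r1c4∈{2}] r1c4's peers cover all but 2, so r1c4=2.
Step 42. [r7c9∈{8}] only 8 remains possible at r7c9 ⇒ r7c9=8.
Step 43. [r6c8∈{4}] only 4 remains possible at r6c8, so r6c8=4.
Step 44. [r9c5∈{1}] r9c5 is down to just 1 ⇒ r9c5=1.
Step 45. [r3c3∈{6}] nothing but 6 survives at r3c3. So r3c3=6.
Step 46. [r9c7∈{2}] r9c7's peers cover all but 2 ⇒ r9c7=2.
Step 47. [r4c2∈{9}] only 9 remains possible at r4c2, so r4c2=9.

Answer: 5 3 7 2 9 6 8 1 4 / 9 2 1 3 4 8 5 6 7 / 8 4 6 1 7 5 9 3 2 / 2 9 5 7 3 4 1 8 6 / 7 1 4 8 6 9 3 2 5 / 6 8 3 5 2 1 7 4 9 / 1 7 2 4 5 3 6 9 8 / 3 5 9 6 8 2 4 7 1 / 4 6 8 9 1 7 2 5 3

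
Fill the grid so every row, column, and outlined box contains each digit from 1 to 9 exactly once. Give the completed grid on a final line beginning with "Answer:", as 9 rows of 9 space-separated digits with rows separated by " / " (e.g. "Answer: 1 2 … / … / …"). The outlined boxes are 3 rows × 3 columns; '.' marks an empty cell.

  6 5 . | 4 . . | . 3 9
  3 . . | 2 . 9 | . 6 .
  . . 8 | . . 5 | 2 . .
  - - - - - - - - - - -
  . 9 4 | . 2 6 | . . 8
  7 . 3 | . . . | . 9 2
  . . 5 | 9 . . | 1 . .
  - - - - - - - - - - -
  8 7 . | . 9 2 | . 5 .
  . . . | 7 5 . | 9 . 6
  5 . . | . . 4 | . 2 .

Step 1. [r6c2∈{2,6,8}] 6 has one home in row 6: r6c2, so r6c2=6.
Step 2. [r8c2∈{1,2,3,4}] col 2 places 2 nowhere but r8c2. So r8c2=2.
Step 3. [r8c3∈{1}] r8c3 has the single candidate 1, so r8c3=1.
Step 4. [r3c8∈{1,4,7}] r3c8 is the only open cell in col 8 admitting 1 ⇒ r3c8=1.
Step 5. [r8c6∈{3,8}] 3 has one home in row 8: r8c6. So r8c6=3.
Step 6. [r2c3∈{7}] r2c3 is down to just 7, so r2c3=7.
Step 7. [r5c2∈{1,8}] across col 2, 8 lands solely at r5c2. So r5c2=8.
Step 8. [r5c6∈{1}] only 1 remains possible at r5c6 ⇒ r5c6=1.
Step 9. [r9c4∈{1,6,8}] col 4 places 8 nowhere but r9c4 ⇒ r9c4=8.
Step 10. [r1c5∈{1,7,8}] row 1 places 1 nowhere but r1c5. So r1c5=1.
Step 11. [r3c2∈{4}] only 4 remains possible at r3c2 ⇒ r3c2=4.
Step 12. [r3c9∈{7}] r3c9 is down to just 7, so r3c9=7.
Step 13. [r6c5∈{3,4,7,8}] col 5 places 7 nowhere but r6c5 ⇒ r6c5=7.
Step 14. [r6c9∈{3,4}] in row 6, 3 fits only at r6c9. So r6c9=3.
Step 15. [r9c5∈{6}] only 6 remains possible at r9c5. So r9c5=6.
Step 16. [r5c4∈{5}] r5c4 is down to just 5, so r5c4=5.
Step 17. [r6c8∈{4}] only 4 remains possible at r6c8. So r6c8=4.
Step 18. [r2c5∈{8}] only 8 remains possible at r2c5, so r2c5=8.
Step 19. [r2c9∈{4,5}] r2c9 is the only open cell in col 9 admitting 5 ⇒ r2c9=5.
Step 20. [r7c7∈{3,4}] r7c7 is the only open cell in row 7 admitting 3. So r7c7=3.
Step 21. [r4c7∈{5,7}] 5 has one home in row 4: r4c7, so r4c7=5.
Step 22. [r3c4∈{3,6}] in row 3, 6 fits only at r3c4, so r3c4=6.
Step 23. [r7c9∈{1,4}] in row 7, 4 fits only at r7c9 ⇒ r7c9=4.
Step 24. [r3c5∈{3}] r3c5 is down to just 3 ⇒ r3c5=3.
Step 25. [r4c4∈{3}] r4c4 has the single candidate 3, so r4c4=3.
Step 26. [r8c1∈{4}] nothing but 4 survives at r8c1. So r8c1=4.
Step 27. [r7c3∈{6}] nothing but 6 survives at r7c3 ⇒ r7c3=6.
Step 28. [r7c4∈{1}] r7c4 is down to just 1. So r7c4=1.
Step 29. [r1c6∈{7}] r1c6 has the single candidate 7. So r1c6=7.
Step 30. [r9c2∈{3}] r9c2's peers cover all but 3, so r9c2=3.
Step 31. [r5c5∈{4}] r5c5 has the single candidate 4, so r5c5=4.
Step 32. [r8c8∈{8}] only 8 remains possible at r8c8 ⇒ r8c8=8.
Step 33. [r9c7∈{7}] r9c7 has the single candidate 7 ⇒ r9c7=7.
Step 34. [r2c2∈{1}] r2c2 is down to just 1 ⇒ r2c2=1.
Step 35. [r1c3∈{2}] r1c3 has the single candidate 2 ⇒ r1c3=2.
Step 36. [r9c9∈{1}] r9c9 is down to just 1 ⇒ r9c9=1.
Step 37. [r2c7∈{4}] r2c7 is down to just 4 ⇒ r2c7=4.
Step 38. [r6c1∈{2}] nothing but 2 survives at r6c1. So r6c1=2.
Step 39. [r4c8∈{7}] only 7 remains possible at r4c8, so r4c8=7.
Step 40. [r3c1∈{9}] r3c1 has the single candidate 9 ⇒ r3c1=9.
Step 41. [r4c1∈{1}] r4c1's peers cover all but 1 ⇒ r4c1=1.
Step 42. [r9c3∈{9}] r9c3 is down to just 9, so r9c3=9.
Step 43. [r1c7∈{8}] only 8 remains possible at r1c7, so r1c7=8.
Step 44. [r5c7∈{6}] r5c7's peers cover all but 6. So r5c7=6.
Step 45. [r6c6∈{8}] r6c6 is down to just 8 ⇒ r6c6=8.

Answer: 6 5 2 4 1 7 8 3 9 / 3 1 7 2 8 9 4 6 5 / 9 4 8 6 3 5 2 1 7 / 1 9 4 3 2 6 5 7 8 / 7 8 3 5 4 1 6 9 2 / 2 6 5 9 7 8 1 4 3 / 8 7 6 1 9 2 3 5 4 / 4 2 1 7 5 3 9 8 6 / 5 3 9 8 6 4 7 2 1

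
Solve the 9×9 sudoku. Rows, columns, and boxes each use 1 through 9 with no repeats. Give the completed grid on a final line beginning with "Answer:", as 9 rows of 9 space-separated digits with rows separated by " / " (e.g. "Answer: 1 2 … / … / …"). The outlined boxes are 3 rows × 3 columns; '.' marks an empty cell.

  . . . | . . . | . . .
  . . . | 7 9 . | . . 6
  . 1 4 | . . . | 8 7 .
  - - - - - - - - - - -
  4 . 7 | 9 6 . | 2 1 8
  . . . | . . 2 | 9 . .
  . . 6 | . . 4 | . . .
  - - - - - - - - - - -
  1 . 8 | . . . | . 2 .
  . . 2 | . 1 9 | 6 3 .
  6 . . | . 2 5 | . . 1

Step 1. [r4c2∈{3,5}] in row 4, 5 fits only at r4c2. So r4c2=5.
Step 2. [r6c8∈{5}] r6c8's peers cover all but 5. So r6c8=5.
Step 3. [r4c6∈{3}] nothing but 3 survives at r4c6. So r4c6=3.
Step 4. [r1c2∈{2,3,6,7,8,9}] in col 2, 6 fits only at r1c2 ⇒ r1c2=6.
Step 5. [r2c8∈{4}] r2c8 has the single candidate 4, so r2c8=4.
Step 6. [r1c1∈{2,3,5,7,8,9}] across row 1, 7 lands solely at r1c1. So r1c1=7.
Step 7. [r8c4∈{4,8}] r8c4 is the only open cell in row 8 admitting 8. So r8c4=8.
Step 8. [r7c6∈{6,7}] in col 6, 7 fits only at r7c6, so r7c6=7.
Step 9. [r5c9∈{3,4,7}] r5c9 is the only open cell in row 5 admitting 4. So r5c9=4.
Step 10. [r1c8∈{9}] r1c8 has the single candidate 9 ⇒ r1c8=9.
Step 11. [r3c1∈{2,3,5,9}] 9 has one home in row 3: r3c1 ⇒ r3c1=9.
Step 12. [r6c2∈{2,3,8,9}] row 6 places 9 nowhere but r6c2. So r6c2=9.
Step 13. [r5c5∈{5,7,8}] in row 5, 7 fits only at r5c5 ⇒ r5c5=7.
Step 14. [r5c4∈{1,5}] row 5 places 5 nowhere but r5c4, so r5c4=5.
Step 15. [r8c2∈{4,7}] 4 has one home in row 8: r8c2 ⇒ r8c2=4.
Step 16. [r7c2∈{3}] r7c2 is down to just 3 ⇒ r7c2=3.
Step 17. [r7c5∈{4}] only 4 remains possible at r7c5 ⇒ r7c5=4.
Step 18. [r7c7∈{5}] r7c7 has the single candidate 5 ⇒ r7c7=5.
Step 19. [r6c1∈{2,3,8}] 2 has one home in row 6: r6c1 ⇒ r6c1=2.
Step 20. [r1c4∈{1,2,3,4}] across row 1, 4 lands solely at r1c4 ⇒ r1c4=4.
Step 21. [r1c9∈{2,3,5}] in row 1, 2 fits only at r1c9. So r1c9=2.
Step 22. [r8c9∈{7}] r8c9 is down to just 7. So r8c9=7.
Step 23. [r3c9∈{3,5}] r3c9 is the only open cell in col 9 admitting 5, so r3c9=5.
Step 24. [r1c5∈{3,5,8}] across col 5, 5 lands solely at r1c5. So r1c5=5.
Step 25. [r1c3∈{3}] r1c3's peers cover all but 3, so r1c3=3.
Step 26. [r1c7∈{1}] r1c7's peers cover all but 1. So r1c7=1.
Step 27. [r5c2∈{8}] r5c2 is down to just 8, so r5c2=8.
Step 28. [r2c1∈{5,8}] 8 has one home in col 1: r2c1 ⇒ r2c1=8.
Step 29. [r3c4∈{2,3,6}] across row 3, 2 lands solely at r3c4. So r3c4=2.
Step 30. [r6c7∈{3,7}] in row 6, 7 fits only at r6c7. So r6c7=7.
Step 31. [r6c5∈{8}] r6c5 is down to just 8 ⇒ r6c5=8.
Step 32. [r6c4∈{1}] r6c4 is down to just 1. So r6c4=1.
Step 33. [r5c1∈{3}] r5c1 is down to just 3 ⇒ r5c1=3.
Step 34. [r6c9∈{3}] r6c9 is down to just 3. So r6c9=3.
Step 35. [r7c9∈{9}] only 9 remains possible at r7c9. So r7c9=9.
Step 36. [r9c2∈{7}] only 7 remains possible at r9c2. So r9c2=7.
Step 37. [r3c5∈{3}] r3c5's peers cover all but 3 ⇒ r3c5=3.
Step 38. [r2c7∈{3}] r2c7 is down to just 3 ⇒ r2c7=3.
Step 39. [r9c7∈{4}] nothing but 4 survives at r9c7, so r9c7=4.
Step 40. [r3c6∈{6}] r3c6's peers cover all but 6. So r3c6=6.
Step 41. [r1c6∈{8}] only 8 remains possible at r1c6 ⇒ r1c6=8.
Step 42. [r9c3∈{9}] r9c3 is down to just 9, so r9c3=9.
Step 43. [r9c8∈{8}] nothing but 8 survives at r9c8. So r9c8=8.
Step 44. [r5c3∈{1}] r5c3's peers cover all but 1, so r5c3=1.
Step 45. [r5c8∈{6}] r5c8 has the single candidate 6, so r5c8=6.
Step 46. [r7c4∈{6}] nothing but 6 survives at r7c4. So r7c4=6.
Step 47. [r2c2∈{2}] nothing but 2 survives at r2c2 ⇒ r2c2=2.
Step 48. [r8c1∈{5}] r8c1 is down to just 5. So r8c1=5.
Step 49. [r9c4∈{3}] r9c4's peers cover all but 3 ⇒ r9c4=3.
Step 50. [r2c3∈{5}] only 5 remains possible at r2c3. So r2c3=5.
Step 51. [r2c6∈{1}] r2c6 has the single candidate 1 ⇒ r2c6=1.

Answer: 7 6 3 4 5 8 1 9 2 / 8 2 5 7 9 1 3 4 6 / 9 1 4 2 3 6 8 7 5 / 4 5 7 9 6 3 2 1 8 / 3 8 1 5 7 2 9 6 4 / 2 9 6 1 8 4 7 5 3 / 1 3 8 6 4 7 5 2 9 / 5 4 2 8 1 9 6 3 7 / 6 7 9 3 2 5 4 8 1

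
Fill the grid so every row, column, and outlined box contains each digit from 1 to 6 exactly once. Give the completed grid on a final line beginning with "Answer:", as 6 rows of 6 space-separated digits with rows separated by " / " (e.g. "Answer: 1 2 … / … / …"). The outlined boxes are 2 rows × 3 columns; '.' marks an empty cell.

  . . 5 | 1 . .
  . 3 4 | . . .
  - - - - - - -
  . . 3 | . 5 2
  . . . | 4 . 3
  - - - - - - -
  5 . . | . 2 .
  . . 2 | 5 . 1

Step 1. [r2c5∈{6}] r2c5 has the single candidate 6. So r2c5=6.
Step 2. [r5c6∈{4,6}] r5c6 is the only open cell in col 6 admitting 6 ⇒ r5c6=6.
Step 3. [r4c3∈{1,6}] r4c3 is the only open cell in col 3 admitting 6. So r4c3=6.
Step 4. [r5c2∈{1,4}] across row 5, 4 lands solely at r5c2 ⇒ r5c2=4.
Step 5. [r2c1∈{1,2}] 1 has one home in row 2: r2c1. So r2c1=1.
Step 6. [r6c1∈{3,6}] 3 has one home in col 1: r6c1, so r6c1=3.
Step 7. [r4c2∈{1,2,5}] r4c2 is the only open cell in row 4 admitting 5 ⇒ r4c2=5.
Step 8. [r1c2∈{2,6}] across col 2, 2 lands solely at r1c2. So r1c2=2.
Step 9. [r1c5∈{3,4}] 3 has one home in row 1: r1c5, so r1c5=3.
Step 10. [r2c6∈{5}] nothing but 5 survives at r2c6. So r2c6=5.
Step 11. [r3c4∈{6}] r3c4 has the single candidate 6, so r3c4=6.
Step 12. [r6c5∈{4}] r6c5 has the single candidate 4 ⇒ r6c5=4.
Step 13. [r6c2∈{6}] only 6 remains possible at r6c2, so r6c2=6.
Step 14. [r4c1∈{2}] r4c1's peers cover all but 2, so r4c1=2.
Step 15. [r5c4∈{3}] only 3 remains possible at r5c4. So r5c4=3.
Step 16. [r1c1∈{6}] r1c1 has the single candidate 6, so r1c1=6.
Step 17. [r1c6∈{4}] r1c6 is down to just 4. So r1c6=4.
Step 18. [r3c1∈{4}] only 4 remains possible at r3c1. So r3c1=4.
Step 19. [r3c2∈{1}] only 1 remains possible at r3c2 ⇒ r3c2=1.
Step 20. [r4c5∈{1}] r4c5 has the single candidate 1, so r4c5=1.
Step 21. [r5c3∈{1}] only 1 remains possible at r5c3 ⇒ r5c3=1.
Step 22. [r2c4∈{2}] r2c4 has the single candidate 2 ⇒ r2c4=2.

Answer: 6 2 5 1 3 4 / 1 3 4 2 6 5 / 4 1 3 6 5 2 / 2 5 6 4 1 3 / 5 4 1 3 2 6 / 3 6 2 5 4 1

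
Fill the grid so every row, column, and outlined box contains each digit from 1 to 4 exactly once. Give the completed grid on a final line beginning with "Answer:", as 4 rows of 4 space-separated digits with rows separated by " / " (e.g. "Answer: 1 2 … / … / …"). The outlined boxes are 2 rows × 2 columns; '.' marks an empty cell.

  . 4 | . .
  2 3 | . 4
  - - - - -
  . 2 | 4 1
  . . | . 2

Step 1. [r4c1∈{1,3,4}] in row 4, 4 fits only at r4c1, so r4c1=4.
Step 2. [r1c3∈{1,2,3}] across row 1, 2 lands solely at r1c3. So r1c3=2.
Step 3. [r3c1∈{3}] r3c1 has the single candidate 3, so r3c1=3.
Step 4. [r4c2∈{1}] r4c2 is down to just 1. So r4c2=1.
Step 5. [r1c1∈{1}] r1c1's peers cover all but 1 ⇒ r1c1=1.
Step 6. [r2c3∈{1}] r2c3 has the single candidate 1. So r2c3=1.
Step 7. [r1c4∈{3}] r1c4 has the single candidate 3. So r1c4=3.
Step 8. [r4c3∈{3}] r4c3 is down to just 3. So r4c3=3.

Answer: 1 4 2 3 / 2 3 1 4 / 3 2 4 1 / 4 1 3 2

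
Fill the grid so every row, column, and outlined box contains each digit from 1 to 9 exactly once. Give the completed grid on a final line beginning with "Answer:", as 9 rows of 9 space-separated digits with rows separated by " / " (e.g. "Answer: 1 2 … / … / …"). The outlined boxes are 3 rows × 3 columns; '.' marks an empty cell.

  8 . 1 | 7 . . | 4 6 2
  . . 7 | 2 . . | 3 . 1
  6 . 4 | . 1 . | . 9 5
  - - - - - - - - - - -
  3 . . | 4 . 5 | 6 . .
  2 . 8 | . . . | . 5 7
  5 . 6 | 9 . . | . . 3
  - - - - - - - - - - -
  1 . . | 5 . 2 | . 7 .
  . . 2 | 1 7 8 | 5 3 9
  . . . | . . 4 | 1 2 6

Step 1. [r9c4∈{3}] nothing but 3 survives at r9c4. So r9c4=3.
Step 2. [r9c5∈{9}] only 9 remains possible at r9c5 ⇒ r9c5=9.
Step 3. [r4c9∈{8}] r4c9 has the single candidate 8. So r4c9=8.
Step 4. [r5c2∈{1,4,9}] 4 has one home in row 5: r5c2, so r5c2=4.
Step 5. [r4c2∈{1,7,9}] r4c2 is the only open cell in row 4 admitting 7 ⇒ r4c2=7.
Step 6. [r3c6∈{3}] r3c6 is down to just 3, so r3c6=3.
Step 7. [r1c2∈{3,5,9}] in row 1, 3 fits only at r1c2 ⇒ r1c2=3.
Step 8. [r7c5∈{6}] nothing but 6 survives at r7c5, so r7c5=6.
Step 9. [r2c2∈{5,9}] box 1 places 5 nowhere but r2c2, so r2c2=5.
Step 10. [r7c2∈{8,9}] col 2 places 9 nowhere but r7c2 ⇒ r7c2=9.
Step 11. [r2c8∈{8}] only 8 remains possible at r2c8, so r2c8=8.
Step 12. [r2c6∈{6,9}] 6 has one home in row 2: r2c6. So r2c6=6.
Step 13. [r6c2∈{1}] r6c2 is down to just 1 ⇒ r6c2=1.
Step 14. [r6c7∈{2}] r6c7's peers cover all but 2. So r6c7=2.
Step 15. [r9c1∈{7}] nothing but 7 survives at r9c1, so r9c1=7.
Step 16. [r9c3∈{5}] nothing but 5 survives at r9c3 ⇒ r9c3=5.
Step 17. [r3c7∈{7}] nothing but 7 survives at r3c7, so r3c7=7.
Step 18. [r5c6∈{1}] nothing but 1 survives at r5c6 ⇒ r5c6=1.
Step 19. [r6c5∈{8}] nothing but 8 survives at r6c5 ⇒ r6c5=8.
Step 20. [r8c2∈{6}] r8c2's peers cover all but 6 ⇒ r8c2=6.
Step 21. [r3c2∈{2}] only 2 remains possible at r3c2. So r3c2=2.
Step 22. [r6c6∈{7}] nothing but 7 survives at r6c6 ⇒ r6c6=7.
Step 23. [r4c3∈{9}] nothing but 9 survives at r4c3, so r4c3=9.
Step 24. [r7c3∈{3}] r7c3's peers cover all but 3 ⇒ r7c3=3.
Step 25. [r5c5∈{3}] nothing but 3 survives at r5c5, so r5c5=3.
Step 26. [r2c1∈{9}] r2c1's peers cover all but 9 ⇒ r2c1=9.
Step 27. [r3c4∈{8}] r3c4's peers cover all but 8, so r3c4=8.
Step 28. [r1c6∈{9}] nothing but 9 survives at r1c6 ⇒ r1c6=9.
Step 29. [r8c1∈{4}] r8c1's peers cover all but 4, so r8c1=4.
Step 30. [r7c7∈{8}] r7c7 has the single candidate 8, so r7c7=8.
Step 31. [r4c5∈{2}] r4c5 is down to just 2. So r4c5=2.
Step 32. [r9c2∈{8}] only 8 remains possible at r9c2. So r9c2=8.
Step 33. [r5c4∈{6}] r5c4 is down to just 6. So r5c4=6.
Step 34. [r1c5∈{5}] nothing but 5 survives at r1c5, so r1c5=5.
Step 35. [r6c8∈{4}] r6c8 is down to just 4 ⇒ r6c8=4.
Step 36. [r4c8∈{1}] only 1 remains possible at r4c8 ⇒ r4c8=1.
Step 37. [r7c9∈{4}] r7c9's peers cover all but 4 ⇒ r7c9=4.
Step 38. [r5c7∈{9}] only 9 remains possible at r5c7, so r5c7=9.
Step 39. [r2c5∈{4}] r2c5 is down to just 4. So r2c5=4.

Answer: 8 3 1 7 5 9 4 6 2 / 9 5 7 2 4 6 3 8 1 / 6 2 4 8 1 3 7 9 5 / 3 7 9 4 2 5 6 1 8 / 2 4 8 6 3 1 9 5 7 / 5 1 6 9 8 7 2 4 3 / 1 9 3 5 6 2 8 7 4 / 4 6 2 1 7 8 5 3 9 / 7 8 5 3 9 4 1 2 6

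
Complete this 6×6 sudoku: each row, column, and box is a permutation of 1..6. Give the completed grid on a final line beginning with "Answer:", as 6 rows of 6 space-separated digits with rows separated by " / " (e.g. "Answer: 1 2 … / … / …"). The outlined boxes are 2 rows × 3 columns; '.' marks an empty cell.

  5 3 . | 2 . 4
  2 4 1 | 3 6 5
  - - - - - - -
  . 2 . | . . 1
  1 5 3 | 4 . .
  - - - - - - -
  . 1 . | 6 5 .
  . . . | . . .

Step 1. [r6c5∈{1,2,3,4}] 4 has one home in col 5: r6c5. So r6c5=4.
Step 2. [r6c2∈{6}] r6c2 is down to just 6 ⇒ r6c2=6.
Step 3. [r6c1∈{3}] r6c1's peers cover all but 3, so r6c1=3.
Step 4. [r6c6∈{2}] nothing but 2 survives at r6c6. So r6c6=2.
Step 5. [r3c1∈{4,6}] r3c1 is the only open cell in col 1 admitting 6. So r3c1=6.
Step 6. [r5c3∈{2,4}] in row 5, 2 fits only at r5c3 ⇒ r5c3=2.
Step 7. [r5c1∈{4}] only 4 remains possible at r5c1, so r5c1=4.
Step 8. [r1c3∈{6}] r1c3 is down to just 6, so r1c3=6.
Step 9. [r6c4∈{1}] r6c4's peers cover all but 1. So r6c4=1.
Step 10. [r4c5∈{2}] only 2 remains possible at r4c5. So r4c5=2.
Step 11. [r3c4∈{5}] only 5 remains possible at r3c4. So r3c4=5.
Step 12. [r3c5∈{3}] nothing but 3 survives at r3c5. So r3c5=3.
Step 13. [r1c5∈{1}] r1c5 has the single candidate 1. So r1c5=1.
Step 14. [r5c6∈{3}] r5c6 is down to just 3, so r5c6=3.
Step 15. [r3c3∈{4}] only 4 remains possible at r3c3. So r3c3=4.
Step 16. [r4c6∈{6}] nothing but 6 survives at r4c6, so r4c6=6.
Step 17. [r6c3∈{5}] r6c3 has the single candidate 5, so r6c3=5.

Answer: 5 3 6 2 1 4 / 2 4 1 3 6 5 / 6 2 4 5 3 1 / 1 5 3 4 2 6 / 4 1 2 6 5 3 / 3 6 5 1 4 2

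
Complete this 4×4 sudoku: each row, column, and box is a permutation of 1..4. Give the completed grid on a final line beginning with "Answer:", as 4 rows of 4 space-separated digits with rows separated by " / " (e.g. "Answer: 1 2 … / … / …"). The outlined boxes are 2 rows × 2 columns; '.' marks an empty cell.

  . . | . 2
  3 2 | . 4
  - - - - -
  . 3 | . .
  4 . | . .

Step 1. [r3c4∈{1}] only 1 remains possible at r3c4. So r3c4=1.
Step 2. [r4c3∈{2,3}] r4c3 is the only open cell in row 4 admitting 2, so r4c3=2.
Step 3. [r1c1∈{1}] nothing but 1 survives at r1c1, so r1c1=1.
Step 4. [r4c2∈{1}] r4c2's peers cover all but 1, so r4c2=1.
Step 5. [r1c3∈{3}] nothing but 3 survives at r1c3. So r1c3=3.
Step 6. [r1c2∈{4}] r1c2 has the single candidate 4, so r1c2=4.
Step 7. [r2c3∈{1}] r2c3's peers cover all but 1 ⇒ r2c3=1.
Step 8. [r3c3∈{4}] r3c3 has the single candidate 4. So r3c3=4.
Step 9. [r4c4∈{3}] r4c4's peers cover all but 3 ⇒ r4c4=3.
Step 10. [r3c1∈{2}] nothing but 2 survives at r3c1. So r3c1=2.

Answer: 1 4 3 2 / 3 2 1 4 / 2 3 4 1 / 4 1 2 3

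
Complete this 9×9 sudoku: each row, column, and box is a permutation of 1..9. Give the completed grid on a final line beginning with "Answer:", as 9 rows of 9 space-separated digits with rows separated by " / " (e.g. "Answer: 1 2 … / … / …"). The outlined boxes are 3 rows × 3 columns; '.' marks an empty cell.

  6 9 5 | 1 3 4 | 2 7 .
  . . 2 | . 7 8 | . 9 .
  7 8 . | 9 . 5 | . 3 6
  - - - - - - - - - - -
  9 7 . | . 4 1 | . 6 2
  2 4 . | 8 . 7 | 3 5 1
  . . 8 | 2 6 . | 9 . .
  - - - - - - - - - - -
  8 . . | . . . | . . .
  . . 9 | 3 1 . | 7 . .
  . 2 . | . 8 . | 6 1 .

Step 1. [r7c5∈{2,5,9}] in col 5, 5 fits only at r7c5. So r7c5=5.
Step 2. [r7c7∈{4}] nothing but 4 survives at r7c7, so r7c7=4.
Step 3. [r4c3∈{3}] r4c3 is down to just 3, so r4c3=3.
Step 4. [r8c1∈{4,5}] row 8 places 4 nowhere but r8c1. So r8c1=4.
Step 5. [r8c8∈{2,8}] 8 has one home in col 8: r8c8 ⇒ r8c8=8.
Step 6. [r8c9∈{5}] r8c9 is down to just 5. So r8c9=5.
Step 7. [r8c2∈{6}] r8c2 has the single candidate 6. So r8c2=6.
Step 8. [r7c6∈{2,6,9}] across col 6, 6 lands solely at r7c6. So r7c6=6.
Step 9. [r7c4∈{7}] r7c4's peers cover all but 7 ⇒ r7c4=7.
Step 10. [r9c1∈{3,5}] r9c1 is the only open cell in row 9 admitting 5. So r9c1=5.
Step 11. [r7c2∈{1,3}] box 7 places 3 nowhere but r7c2 ⇒ r7c2=3.
Step 12. [r2c2∈{1}] nothing but 1 survives at r2c2 ⇒ r2c2=1.
Step 13. [r2c9∈{4}] nothing but 4 survives at r2c9. So r2c9=4.
Step 14. [r9c6∈{9}] r9c6 has the single candidate 9. So r9c6=9.
Step 15. [r7c3∈{1}] nothing but 1 survives at r7c3, so r7c3=1.
Step 16. [r5c5∈{9}] r5c5 has the single candidate 9 ⇒ r5c5=9.
Step 17. [r9c3∈{7}] r9c3's peers cover all but 7. So r9c3=7.
Step 18. [r2c1∈{3}] r2c1 is down to just 3. So r2c1=3.
Step 19. [r7c8∈{2}] r7c8's peers cover all but 2, so r7c8=2.
Step 20. [r6c1∈{1}] only 1 remains possible at r6c1, so r6c1=1.
Step 21. [r3c7∈{1}] r3c7's peers cover all but 1, so r3c7=1.
Step 22. [r6c9∈{7}] r6c9's peers cover all but 7, so r6c9=7.
Step 23. [r1c9∈{8}] r1c9 is down to just 8, so r1c9=8.
Step 24. [r3c3∈{4}] nothing but 4 survives at r3c3 ⇒ r3c3=4.
Step 25. [r5c3∈{6}] nothing but 6 survives at r5c3. So r5c3=6.
Step 26. [r6c6∈{3}] r6c6 has the single candidate 3 ⇒ r6c6=3.
Step 27. [r4c7∈{8}] only 8 remains possible at r4c7, so r4c7=8.
Step 28. [r2c7∈{5}] r2c7's peers cover all but 5. So r2c7=5.
Step 29. [r6c2∈{5}] r6c2's peers cover all but 5, so r6c2=5.
Step 30. [r7c9∈{9}] only 9 remains possible at r7c9 ⇒ r7c9=9.
Step 31. [r2c4∈{6}] r2c4's peers cover all but 6. So r2c4=6.
Step 32. [r9c9∈{3}] nothing but 3 survives at r9c9, so r9c9=3.
Step 33. [r9c4∈{4}] only 4 remains possible at r9c4. So r9c4=4.
Step 34. [r3c5∈{2}] nothing but 2 survives at r3c5 ⇒ r3c5=2.
Step 35. [r6c8∈{4}] nothing but 4 survives at r6c8, so r6c8=4.
Step 36. [r8c6∈{2}] only 2 remains possible at r8c6 ⇒ r8c6=2.
Step 37. [r4c4∈{5}] only 5 remains possible at r4c4 ⇒ r4c4=5.

Answer: 6 9 5 1 3 4 2 7 8 / 3 1 2 6 7 8 5 9 4 / 7 8 4 9 2 5 1 3 6 / 9 7 3 5 4 1 8 6 2 / 2 4 6 8 9 7 3 5 1 / 1 5 8 2 6 3 9 4 7 / 8 3 1 7 5 6 4 2 9 / 4 6 9 3 1 2 7 8 5 / 5 2 7 4 8 9 6 1 3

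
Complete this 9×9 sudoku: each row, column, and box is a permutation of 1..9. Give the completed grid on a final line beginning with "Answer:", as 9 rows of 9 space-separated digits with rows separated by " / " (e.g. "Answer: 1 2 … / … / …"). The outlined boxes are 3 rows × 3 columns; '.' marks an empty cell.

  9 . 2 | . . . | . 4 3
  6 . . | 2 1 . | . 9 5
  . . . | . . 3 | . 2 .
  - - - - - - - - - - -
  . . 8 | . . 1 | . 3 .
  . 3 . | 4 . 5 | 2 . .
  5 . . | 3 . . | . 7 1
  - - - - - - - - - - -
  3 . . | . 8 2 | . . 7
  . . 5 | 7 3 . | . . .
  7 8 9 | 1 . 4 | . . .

Step 1. [r3c5∈{4,5,6,7,9}] 4 has one home in col 5: r3c5 ⇒ r3c5=4.
Step 2. [r6c6∈{6,8,9}] across box 5, 8 lands solely at r6c6. So r6c6=8.
Step 3. [r2c7∈{7,8}] row 2 places 8 nowhere but r2c7. So r2c7=8.
Step 4. [r3c9∈{6}] r3c9's peers cover all but 6, so r3c9=6.
Step 5. [r4c7∈{4,5,6,9}] in row 4, 5 fits only at r4c7 ⇒ r4c7=5.
Step 6. [r8c6∈{6,9}] across col 6, 9 lands solely at r8c6. So r8c6=9.
Step 7. [r2c6∈{7}] r2c6 is down to just 7 ⇒ r2c6=7.
Step 8. [r2c2∈{4}] r2c2 is down to just 4. So r2c2=4.
Step 9. [r7c7∈{1,4,6,9}] across row 7, 9 lands solely at r7c7. So r7c7=9.
Step 10. [r7c3∈{1,4,6}] in row 7, 4 fits only at r7c3, so r7c3=4.
Step 11. [r6c3∈{6}] only 6 remains possible at r6c3 ⇒ r6c3=6.
Step 12. [r5c8∈{6,8}] in box 6, 6 fits only at r5c8 ⇒ r5c8=6.
Step 13. [r5c1∈{1}] r5c1's peers cover all but 1 ⇒ r5c1=1.
Step 14. [r3c3∈{1,7}] 1 has one home in col 3: r3c3 ⇒ r3c3=1.
Step 15. [r3c4∈{5,8,9}] row 3 places 9 nowhere but r3c4 ⇒ r3c4=9.
Step 16. [r8c1∈{2}] only 2 remains possible at r8c1, so r8c1=2.
Step 17. [r4c4∈{6}] r4c4 is down to just 6 ⇒ r4c4=6.
Step 18. [r7c4∈{5}] nothing but 5 survives at r7c4, so r7c4=5.
Step 19. [r7c8∈{1}] r7c8's peers cover all but 1, so r7c8=1.
Step 20. [r6c7∈{4}] r6c7's peers cover all but 4, so r6c7=4.
Step 21. [r4c9∈{9}] r4c9 is down to just 9, so r4c9=9.
Step 22. [r9c5∈{6}] only 6 remains possible at r9c5. So r9c5=6.
Step 23. [r3c7∈{7}] r3c7 has the single candidate 7, so r3c7=7.
Step 24. [r6c2∈{2,9}] r6c2 is the only open cell in col 2 admitting 9 ⇒ r6c2=9.
Step 25. [r1c2∈{5,7}] in row 1, 7 fits only at r1c2 ⇒ r1c2=7.
Step 26. [r4c5∈{2,7}] in row 4, 7 fits only at r4c5, so r4c5=7.
Step 27. [r8c9∈{4,8}] across row 8, 4 lands solely at r8c9, so r8c9=4.
Step 28. [r8c7∈{6}] r8c7's peers cover all but 6, so r8c7=6.
Step 29. [r5c3∈{7}] r5c3 is down to just 7, so r5c3=7.
Step 30. [r8c2∈{1}] nothing but 1 survives at r8c2 ⇒ r8c2=1.
Step 31. [r1c4∈{8}] only 8 remains possible at r1c4. So r1c4=8.
Step 32. [r1c5∈{5}] r1c5 is down to just 5, so r1c5=5.
Step 33. [r9c8∈{5}] r9c8 has the single candidate 5, so r9c8=5.
Step 34. [r5c9∈{8}] r5c9 has the single candidate 8 ⇒ r5c9=8.
Step 35. [r4c2∈{2}] only 2 remains possible at r4c2. So r4c2=2.
Step 36. [r3c1∈{8}] only 8 remains possible at r3c1 ⇒ r3c1=8.
Step 37. [r9c9∈{2}] only 2 remains possible at r9c9, so r9c9=2.
Step 38. [r3c2∈{5}] r3c2 is down to just 5, so r3c2=5.
Step 39. [r7c2∈{6}] only 6 remains possible at r7c2 ⇒ r7c2=6.
Step 40. [r1c7∈{1}] only 1 remains possible at r1c7, so r1c7=1.
Step 41. [r6c5∈{2}] r6c5 is down to just 2. So r6c5=2.
Step 42. [r8c8∈{8}] r8c8 is down to just 8 ⇒ r8c8=8.
Step 43. [r4c1∈{4}] nothing but 4 survives at r4c1, so r4c1=4.
Step 44. [r9c7∈{3}] r9c7 is down to just 3. So r9c7=3.
Step 45. [r2c3∈{3}] only 3 remains possible at r2c3. So r2c3=3.
Step 46. [r5c5∈{9}] r5c5 is down to just 9. So r5c5=9.
Step 47. [r1c6∈{6}] only 6 remains possible at r1c6, so r1c6=6.

Answer: 9 7 2 8 5 6 1 4 3 / 6 4 3 2 1 7 8 9 5 / 8 5 1 9 4 3 7 2 6 / 4 2 8 6 7 1 5 3 9 / 1 3 7 4 9 5 2 6 8 / 5 9 6 3 2 8 4 7 1 / 3 6 4 5 8 2 9 1 7 / 2 1 5 7 3 9 6 8 4 / 7 8 9 1 6 4 3 5 2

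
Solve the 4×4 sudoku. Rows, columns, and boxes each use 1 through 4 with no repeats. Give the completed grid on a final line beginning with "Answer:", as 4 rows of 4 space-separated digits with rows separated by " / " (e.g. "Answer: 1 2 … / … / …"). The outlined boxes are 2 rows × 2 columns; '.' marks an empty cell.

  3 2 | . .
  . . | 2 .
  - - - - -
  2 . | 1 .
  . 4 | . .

Step 1. [r2c4∈{1,3,4}] r2c4 is the only open cell in row 2 admitting 3, so r2c4=3.
Step 2. [r1c4∈{1,4}] row 1 places 1 nowhere but r1c4 ⇒ r1c4=1.
Step 3. [r4c1∈{1}] r4c1 has the single candidate 1. So r4c1=1.
Step 4. [r2c1∈{4}] r2c1's peers cover all but 4 ⇒ r2c1=4.
Step 5. [r1c3∈{4}] r1c3's peers cover all but 4 ⇒ r1c3=4.
Step 6. [r3c2∈{3}] r3c2's peers cover all but 3 ⇒ r3c2=3.
Step 7. [r4c4∈{2}] only 2 remains possible at r4c4 ⇒ r4c4=2.
Step 8. [r3c4∈{4}] r3c4 is down to just 4 ⇒ r3c4=4.
Step 9. [r2c2∈{1}] r2c2 is down to just 1 ⇒ r2c2=1.
Step 10. [r4c3∈{3}] nothing but 3 survives at r4c3 ⇒ r4c3=3.

Answer: 3 2 4 1 / 4 1 2 3 / 2 3 1 4 / 1 4 3 2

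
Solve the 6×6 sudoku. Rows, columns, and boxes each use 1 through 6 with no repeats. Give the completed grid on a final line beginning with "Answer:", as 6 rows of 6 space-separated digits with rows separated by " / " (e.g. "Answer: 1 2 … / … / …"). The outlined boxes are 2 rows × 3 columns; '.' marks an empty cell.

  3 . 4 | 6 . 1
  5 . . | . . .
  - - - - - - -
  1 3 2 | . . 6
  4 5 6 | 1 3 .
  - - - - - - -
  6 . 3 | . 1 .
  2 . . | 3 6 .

Step 1. [r5c2∈{4}] only 4 remains possible at r5c2 ⇒ r5c2=4.
Step 2. [r2c3∈{1}] nothing but 1 survives at r2c3, so r2c3=1.
Step 3. [r6c6∈{4,5}] across row 6, 4 lands solely at r6c6. So r6c6=4.
Step 4. [r1c5∈{2,5}] row 1 places 5 nowhere but r1c5 ⇒ r1c5=5.
Step 5. [r2c5∈{2,4}] in col 5, 2 fits only at r2c5, so r2c5=2.
Step 6. [r5c4∈{2,5}] col 4 places 2 nowhere but r5c4, so r5c4=2.
Step 7. [r3c4∈{4,5}] r3c4 is the only open cell in row 3 admitting 5. So r3c4=5.
Step 8. [r2c6∈{3}] r2c6's peers cover all but 3, so r2c6=3.
Step 9. [r4c6∈{2}] r4c6 has the single candidate 2 ⇒ r4c6=2.
Step 10. [r1c2∈{2}] r1c2 is down to just 2. So r1c2=2.
Step 11. [r6c2∈{1}] nothing but 1 survives at r6c2, so r6c2=1.
Step 12. [r6c3∈{5}] nothing but 5 survives at r6c3. So r6c3=5.
Step 13. [r2c4∈{4}] nothing but 4 survives at r2c4 ⇒ r2c4=4.
Step 14. [r3c5∈{4}] nothing but 4 survives at r3c5, so r3c5=4.
Step 15. [r5c6∈{5}] nothing but 5 survives at r5c6, so r5c6=5.
Step 16. [r2c2∈{6}] r2c2's peers cover all but 6 ⇒ r2c2=6.

Answer: 3 2 4 6 5 1 / 5 6 1 4 2 3 / 1 3 2 5 4 6 / 4 5 6 1 3 2 / 6 4 3 2 1 5 / 2 1 5 3 6 4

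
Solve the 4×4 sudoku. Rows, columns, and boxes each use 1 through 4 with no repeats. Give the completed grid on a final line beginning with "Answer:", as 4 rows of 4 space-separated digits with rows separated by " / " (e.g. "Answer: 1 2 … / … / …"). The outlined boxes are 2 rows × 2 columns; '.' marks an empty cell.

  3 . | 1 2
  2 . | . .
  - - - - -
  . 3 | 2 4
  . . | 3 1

Step 1. [r1c2∈{4}] r1c2's peers cover all but 4, so r1c2=4.
Step 2. [r4c2∈{2}] r4c2 has the single candidate 2 ⇒ r4c2=2.
Step 3. [r2c4∈{3}] r2c4 is down to just 3, so r2c4=3.
Step 4. [r2c3∈{4}] r2c3 is down to just 4 ⇒ r2c3=4.
Step 5. [r2c2∈{1}] r2c2 is down to just 1. So r2c2=1.
Step 6. [r3c1∈{1}] only 1 remains possible at r3c1 ⇒ r3c1=1.
Step 7. [r4c1∈{4}] nothing but 4 survives at r4c1. So r4c1=4.

Answer: 3 4 1 2 / 2 1 4 3 / 1 3 2 4 / 4 2 3 1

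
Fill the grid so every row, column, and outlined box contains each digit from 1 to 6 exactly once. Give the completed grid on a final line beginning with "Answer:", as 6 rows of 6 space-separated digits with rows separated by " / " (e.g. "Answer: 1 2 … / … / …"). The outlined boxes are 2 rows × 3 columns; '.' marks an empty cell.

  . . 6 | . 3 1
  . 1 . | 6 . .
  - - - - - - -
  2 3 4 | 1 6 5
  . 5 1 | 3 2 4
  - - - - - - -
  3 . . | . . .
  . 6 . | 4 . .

Step 1. [r2c6∈{2}] nothing but 2 survives at r2c6. So r2c6=2.
Step 2. [r1c4∈{5}] nothing but 5 survives at r1c4. So r1c4=5.
Step 3. [r6c3∈{2,5}] 2 has one home in row 6: r6c3, so r6c3=2.
Step 4. [r5c3∈{5}] nothing but 5 survives at r5c3. So r5c3=5.
Step 5. [r1c1∈{4}] r1c1 is down to just 4, so r1c1=4.
Step 6. [r5c5∈{1}] nothing but 1 survives at r5c5 ⇒ r5c5=1.
Step 7. [r2c5∈{4}] only 4 remains possible at r2c5 ⇒ r2c5=4.
Step 8. [r5c6∈{6}] r5c6's peers cover all but 6. So r5c6=6.
Step 9. [r5c2∈{4}] r5c2's peers cover all but 4. So r5c2=4.
Step 10. [r6c6∈{3}] only 3 remains possible at r6c6, so r6c6=3.
Step 11. [r6c1∈{1}] only 1 remains possible at r6c1, so r6c1=1.
Step 12. [r1c2∈{2}] r1c2's peers cover all but 2 ⇒ r1c2=2.
Step 13. [r4c1∈{6}] nothing but 6 survives at r4c1, so r4c1=6.
Step 14. [r2c1∈{5}] r2c1's peers cover all but 5. So r2c1=5.
Step 15. [r2c3∈{3}] nothing but 3 survives at r2c3 ⇒ r2c3=3.
Step 16. [r6c5∈{5}] nothing but 5 survives at r6c5, so r6c5=5.
Step 17. [r5c4∈{2}] r5c4 has the single candidate 2. So r5c4=2.

Answer: 4 2 6 5 3 1 / 5 1 3 6 4 2 / 2 3 4 1 6 5 / 6 5 1 3 2 4 / 3 4 5 2 1 6 / 1 6 2 4 5 3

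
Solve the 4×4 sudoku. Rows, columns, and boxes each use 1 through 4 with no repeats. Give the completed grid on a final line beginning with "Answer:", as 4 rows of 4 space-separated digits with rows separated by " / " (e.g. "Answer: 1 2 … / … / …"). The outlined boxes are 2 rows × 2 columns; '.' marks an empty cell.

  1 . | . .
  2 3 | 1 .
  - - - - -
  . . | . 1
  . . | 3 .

Step 1. [r4c1∈{4}] nothing but 4 survives at r4c1 ⇒ r4c1=4.
Step 2. [r4c4∈{2}] only 2 remains possible at r4c4. So r4c4=2.
Step 3. [r2c4∈{4}] r2c4's peers cover all but 4 ⇒ r2c4=4.
Step 4. [r3c2∈{2}] r3c2 is down to just 2, so r3c2=2.
Step 5. [r1c3∈{2}] only 2 remains possible at r1c3. So r1c3=2.
Step 6. [r1c4∈{3}] r1c4 is down to just 3. So r1c4=3.
Step 7. [r1c2∈{4}] nothing but 4 survives at r1c2, so r1c2=4.
Step 8. [r3c3∈{4}] nothing but 4 survives at r3c3, so r3c3=4.
Step 9. [r4c2∈{1}] r4c2 has the single candidate 1 ⇒ r4c2=1.
Step 10. [r3c1∈{3}] nothing but 3 survives at r3c1, so r3c1=3.

Answer: 1 4 2 3 / 2 3 1 4 / 3 2 4 1 / 4 1 3 2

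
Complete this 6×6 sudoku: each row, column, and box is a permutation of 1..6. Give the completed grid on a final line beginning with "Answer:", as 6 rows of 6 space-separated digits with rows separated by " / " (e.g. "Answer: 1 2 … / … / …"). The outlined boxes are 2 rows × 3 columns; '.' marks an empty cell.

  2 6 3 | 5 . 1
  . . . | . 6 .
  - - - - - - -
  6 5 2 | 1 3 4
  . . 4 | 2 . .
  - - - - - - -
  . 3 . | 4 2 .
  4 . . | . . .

Step 1. [r6c4∈{3,6}] r6c4 is the only open cell in col 4 admitting 6, so r6c4=6.
Step 2. [r5c6∈{5}] r5c6 is down to just 5, so r5c6=5.
Step 3. [r5c1∈{1}] nothing but 1 survives at r5c1, so r5c1=1.
Step 4. [r2c3∈{1,5}] r2c3 is the only open cell in col 3 admitting 1, so r2c3=1.
Step 5. [r2c4∈{3}] r2c4 is down to just 3 ⇒ r2c4=3.
Step 6. [r6c6∈{3}] r6c6 has the single candidate 3 ⇒ r6c6=3.
Step 7. [r2c2∈{4}] only 4 remains possible at r2c2 ⇒ r2c2=4.
Step 8. [r4c6∈{6}] r4c6 is down to just 6 ⇒ r4c6=6.
Step 9. [r6c3∈{5}] r6c3 is down to just 5. So r6c3=5.
Step 10. [r4c1∈{3}] r4c1 has the single candidate 3, so r4c1=3.
Step 11. [r6c2∈{2}] only 2 remains possible at r6c2 ⇒ r6c2=2.
Step 12. [r2c6∈{2}] only 2 remains possible at r2c6. So r2c6=2.
Step 13. [r4c2∈{1}] r4c2's peers cover all but 1. So r4c2=1.
Step 14. [r2c1∈{5}] nothing but 5 survives at r2c1. So r2c1=5.
Step 15. [r5c3∈{6}] nothing but 6 survives at r5c3 ⇒ r5c3=6.
Step 16. [r1c5∈{4}] nothing but 4 survives at r1c5. So r1c5=4.
Step 17. [r4c5∈{5}] only 5 remains possible at r4c5 ⇒ r4c5=5.
Step 18. [r6c5∈{1}] r6c5 is down to just 1. So r6c5=1.

Answer: 2 6 3 5 4 1 / 5 4 1 3 6 2 / 6 5 2 1 3 4 / 3 1 4 2 5 6 / 1 3 6 4 2 5 / 4 2 5 6 1 3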